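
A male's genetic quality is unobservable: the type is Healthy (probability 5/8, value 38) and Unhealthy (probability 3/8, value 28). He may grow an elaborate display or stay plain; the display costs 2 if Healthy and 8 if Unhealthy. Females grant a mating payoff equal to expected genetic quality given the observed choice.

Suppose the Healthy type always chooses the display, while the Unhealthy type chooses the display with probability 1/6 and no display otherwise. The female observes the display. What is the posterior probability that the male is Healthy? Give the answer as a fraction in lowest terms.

10/11

P(the display) = (5/8)·1 + (3/8)·(1/6) = 11/16.
By Bayes' rule, P(Healthy | the display) = (5/8) / (11/16) = 10/11.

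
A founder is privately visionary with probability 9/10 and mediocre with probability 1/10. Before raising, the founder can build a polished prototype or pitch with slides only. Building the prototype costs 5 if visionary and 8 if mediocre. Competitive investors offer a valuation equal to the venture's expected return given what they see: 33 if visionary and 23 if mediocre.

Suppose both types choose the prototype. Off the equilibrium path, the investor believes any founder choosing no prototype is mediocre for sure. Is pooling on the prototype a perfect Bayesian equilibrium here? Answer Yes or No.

On path, the investor holds the prior and pays 9/10·33 + 1/10·23 = 32. Off path (no prototype), believing mediocre, it pays 23.
visionary: the prototype nets 32 − 5 = 27; no prototype nets 23. visionary stays.
mediocre: the prototype nets 32 − 8 = 24; no prototype nets 23. mediocre stays.
No type deviates, so pooling is sustained.

Yes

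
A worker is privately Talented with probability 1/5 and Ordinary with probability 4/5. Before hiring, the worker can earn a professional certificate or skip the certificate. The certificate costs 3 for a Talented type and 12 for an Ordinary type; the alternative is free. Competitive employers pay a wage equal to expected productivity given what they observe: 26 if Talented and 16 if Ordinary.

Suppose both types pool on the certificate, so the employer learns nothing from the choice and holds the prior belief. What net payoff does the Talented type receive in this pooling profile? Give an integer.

15

Pooled wage = 1/5·26 + 4/5·16 = 18.
Talented pays cost 3 for the certificate, so net payoff = 18 − 3 = 15.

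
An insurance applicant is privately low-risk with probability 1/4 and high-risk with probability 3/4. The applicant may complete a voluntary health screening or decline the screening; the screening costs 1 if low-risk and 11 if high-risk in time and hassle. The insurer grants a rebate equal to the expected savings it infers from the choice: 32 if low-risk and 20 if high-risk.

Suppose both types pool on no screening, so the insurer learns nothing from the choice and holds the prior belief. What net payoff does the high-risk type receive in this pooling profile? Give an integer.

Pooled rebate = 1/4·32 + 3/4·20 = 23.
high-risk pays no cost for no screening, so net payoff = 23.

23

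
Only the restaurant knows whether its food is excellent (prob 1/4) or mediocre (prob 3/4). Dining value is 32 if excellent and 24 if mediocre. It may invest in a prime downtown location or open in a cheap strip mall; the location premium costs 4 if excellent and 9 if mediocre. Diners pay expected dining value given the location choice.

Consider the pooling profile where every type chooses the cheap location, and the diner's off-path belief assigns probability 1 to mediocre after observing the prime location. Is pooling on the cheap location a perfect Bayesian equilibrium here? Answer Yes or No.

Yes

On path, the diner holds the prior and pays 1/4·32 + 3/4·24 = 26. Off path (the prime location), believing mediocre, it pays 24.
excellent: the cheap location nets 26; the prime location nets 24 − 4 = 20. excellent stays.
mediocre: the cheap location nets 26; the prime location nets 24 − 9 = 15. mediocre stays.
No type deviates, so pooling is sustained.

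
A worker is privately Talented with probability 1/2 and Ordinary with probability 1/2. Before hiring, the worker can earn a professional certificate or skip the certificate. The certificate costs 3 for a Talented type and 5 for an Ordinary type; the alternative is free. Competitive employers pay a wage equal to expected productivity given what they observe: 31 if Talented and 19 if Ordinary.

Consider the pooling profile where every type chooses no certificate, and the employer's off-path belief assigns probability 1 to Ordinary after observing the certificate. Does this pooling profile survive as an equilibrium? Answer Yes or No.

On path, the employer holds the prior and pays 1/2·31 + 1/2·19 = 25. Off path (the certificate), believing Ordinary, it pays 19.
Talented: no certificate nets 25; the certificate nets 19 − 3 = 16. Talented stays.
Ordinary: no certificate nets 25; the certificate nets 19 − 5 = 14. Ordinary stays.
No type deviates, so pooling is sustained.

Yes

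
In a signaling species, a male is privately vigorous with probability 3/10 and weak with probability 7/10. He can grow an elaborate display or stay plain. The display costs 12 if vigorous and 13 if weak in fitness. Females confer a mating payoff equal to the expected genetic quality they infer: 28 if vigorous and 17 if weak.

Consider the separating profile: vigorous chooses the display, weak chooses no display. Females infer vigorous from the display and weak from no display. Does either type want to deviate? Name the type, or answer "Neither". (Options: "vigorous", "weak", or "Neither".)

The display pays 28; no display pays 17.
vigorous: assigned the display, nets 28 − 12 = 16; deviating to no display nets 17.
weak: assigned no display, nets 17; deviating to the display nets 28 − 13 = 15.
The vigorous type gains 1 by deviating.

vigorous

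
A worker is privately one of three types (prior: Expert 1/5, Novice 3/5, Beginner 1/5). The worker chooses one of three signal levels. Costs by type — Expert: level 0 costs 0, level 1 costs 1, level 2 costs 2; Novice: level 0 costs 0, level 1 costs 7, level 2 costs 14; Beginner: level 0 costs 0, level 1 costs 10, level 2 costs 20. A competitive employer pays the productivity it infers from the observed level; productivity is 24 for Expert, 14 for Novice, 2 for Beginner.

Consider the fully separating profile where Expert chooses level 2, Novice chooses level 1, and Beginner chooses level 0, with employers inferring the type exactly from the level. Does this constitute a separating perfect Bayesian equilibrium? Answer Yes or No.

No

Separating wages: level 2 → 24, level 1 → 14, level 0 → 2.
Expert (assigned level 2): level 0: 2 − 0 = 2; level 1: 14 − 1 = 13; level 2: 24 − 2 = 22. Expert stays.
Novice (assigned level 1): level 0: 2 − 0 = 2; level 1: 14 − 7 = 7; level 2: 24 − 14 = 10. Novice prefers level 2.
Beginner (assigned level 0): level 0: 2 − 0 = 2; level 1: 14 − 10 = 4; level 2: 24 − 20 = 4. Beginner prefers level 1.
At least one type deviates; the separating profile fails.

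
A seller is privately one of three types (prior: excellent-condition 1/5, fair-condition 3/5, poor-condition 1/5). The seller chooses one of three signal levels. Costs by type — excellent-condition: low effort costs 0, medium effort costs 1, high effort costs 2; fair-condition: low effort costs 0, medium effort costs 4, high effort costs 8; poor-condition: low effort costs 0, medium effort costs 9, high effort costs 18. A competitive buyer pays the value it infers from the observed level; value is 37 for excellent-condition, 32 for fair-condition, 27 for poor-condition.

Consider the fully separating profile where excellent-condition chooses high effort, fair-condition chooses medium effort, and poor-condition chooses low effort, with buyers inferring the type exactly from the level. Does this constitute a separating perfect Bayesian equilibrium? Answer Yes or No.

No

Separating prices: high effort → 37, medium effort → 32, low effort → 27.
excellent-condition (assigned high effort): low effort: 27 − 0 = 27; medium effort: 32 − 1 = 31; high effort: 37 − 2 = 35. excellent-condition stays.
fair-condition (assigned medium effort): low effort: 27 − 0 = 27; medium effort: 32 − 4 = 28; high effort: 37 − 8 = 29. fair-condition prefers high effort.
poor-condition (assigned low effort): low effort: 27 − 0 = 27; medium effort: 32 − 9 = 23; high effort: 37 − 18 = 19. poor-condition stays.
At least one type deviates; the separating profile fails.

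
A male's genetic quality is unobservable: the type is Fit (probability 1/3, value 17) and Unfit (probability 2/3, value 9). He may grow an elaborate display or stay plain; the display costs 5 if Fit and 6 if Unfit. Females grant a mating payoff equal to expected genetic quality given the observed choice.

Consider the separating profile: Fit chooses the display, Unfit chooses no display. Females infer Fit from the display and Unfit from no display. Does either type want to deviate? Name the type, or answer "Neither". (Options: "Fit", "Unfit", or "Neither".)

The display pays 17; no display pays 9.
Fit: assigned the display, nets 17 − 5 = 12; deviating to no display nets 9.
Unfit: assigned no display, nets 9; deviating to the display nets 17 − 6 = 11.
The Unfit type gains 2 by deviating.

Unfit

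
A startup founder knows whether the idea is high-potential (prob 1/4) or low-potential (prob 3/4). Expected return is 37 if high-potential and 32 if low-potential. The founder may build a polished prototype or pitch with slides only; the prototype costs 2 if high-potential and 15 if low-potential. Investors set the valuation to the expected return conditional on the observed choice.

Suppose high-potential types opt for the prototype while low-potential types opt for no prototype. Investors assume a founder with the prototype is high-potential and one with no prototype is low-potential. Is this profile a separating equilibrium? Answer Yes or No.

Under these beliefs, the prototype earns valuation 37 and no prototype earns valuation 32.
high-potential: the prototype nets 37 − 2 = 35; no prototype nets 32. high-potential prefers the prototype.
low-potential: the prototype nets 37 − 15 = 22; no prototype nets 32. low-potential prefers no prototype.
Neither type deviates, so the separating profile is an equilibrium.

Yes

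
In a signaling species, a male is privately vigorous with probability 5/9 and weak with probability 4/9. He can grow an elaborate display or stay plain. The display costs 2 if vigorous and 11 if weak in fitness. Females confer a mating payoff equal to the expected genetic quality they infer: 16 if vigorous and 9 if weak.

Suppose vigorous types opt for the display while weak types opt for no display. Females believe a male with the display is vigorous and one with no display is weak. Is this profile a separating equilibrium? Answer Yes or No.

Under these beliefs, the display earns mating payoff 16 and no display earns mating payoff 9.
vigorous: the display nets 16 − 2 = 14; no display nets 9. vigorous prefers the display.
weak: the display nets 16 − 11 = 5; no display nets 9. weak prefers no display.
Neither type deviates, so the separating profile is an equilibrium.

Yes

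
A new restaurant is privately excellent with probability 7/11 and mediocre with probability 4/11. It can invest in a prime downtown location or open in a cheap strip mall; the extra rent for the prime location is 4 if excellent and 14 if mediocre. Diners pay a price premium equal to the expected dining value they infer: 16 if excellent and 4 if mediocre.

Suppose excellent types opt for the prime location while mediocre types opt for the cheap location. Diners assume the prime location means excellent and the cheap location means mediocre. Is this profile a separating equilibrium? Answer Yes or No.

Yes

Under these beliefs, the prime location earns price premium 16 and the cheap location earns price premium 4.
excellent: the prime location nets 16 − 4 = 12; the cheap location nets 4. excellent prefers the prime location.
mediocre: the prime location nets 16 − 14 = 2; the cheap location nets 4. mediocre prefers the cheap location.
Neither type deviates, so the separating profile is an equilibrium.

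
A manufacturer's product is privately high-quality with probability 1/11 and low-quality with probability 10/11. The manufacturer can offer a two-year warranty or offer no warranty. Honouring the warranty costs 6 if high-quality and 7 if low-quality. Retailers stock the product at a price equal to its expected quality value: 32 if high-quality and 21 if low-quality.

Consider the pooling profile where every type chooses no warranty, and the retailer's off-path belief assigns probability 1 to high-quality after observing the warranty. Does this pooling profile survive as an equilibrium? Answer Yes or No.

No

On path, the retailer holds the prior and pays 1/11·32 + 10/11·21 = 22. Off path (the warranty), believing high-quality, it pays 32.
high-quality: no warranty nets 22; the warranty nets 32 − 6 = 26. high-quality would deviate.
low-quality: no warranty nets 22; the warranty nets 32 − 7 = 25. low-quality would deviate.
A type deviates, so pooling fails.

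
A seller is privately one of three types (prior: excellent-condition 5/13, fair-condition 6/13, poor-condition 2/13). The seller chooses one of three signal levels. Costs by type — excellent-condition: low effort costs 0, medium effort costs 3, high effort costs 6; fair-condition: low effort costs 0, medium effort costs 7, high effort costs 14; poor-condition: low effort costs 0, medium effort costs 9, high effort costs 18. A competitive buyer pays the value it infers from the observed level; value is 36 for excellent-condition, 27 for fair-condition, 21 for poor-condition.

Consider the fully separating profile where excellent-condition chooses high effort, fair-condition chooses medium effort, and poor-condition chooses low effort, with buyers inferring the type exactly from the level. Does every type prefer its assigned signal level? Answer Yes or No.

Separating prices: high effort → 36, medium effort → 27, low effort → 21.
excellent-condition (assigned high effort): low effort: 21 − 0 = 21; medium effort: 27 − 3 = 24; high effort: 36 − 6 = 30. excellent-condition stays.
fair-condition (assigned medium effort): low effort: 21 − 0 = 21; medium effort: 27 − 7 = 20; high effort: 36 − 14 = 22. fair-condition prefers high effort.
poor-condition (assigned low effort): low effort: 21 − 0 = 21; medium effort: 27 − 9 = 18; high effort: 36 − 18 = 18. poor-condition stays.
At least one type deviates; the separating profile fails.

No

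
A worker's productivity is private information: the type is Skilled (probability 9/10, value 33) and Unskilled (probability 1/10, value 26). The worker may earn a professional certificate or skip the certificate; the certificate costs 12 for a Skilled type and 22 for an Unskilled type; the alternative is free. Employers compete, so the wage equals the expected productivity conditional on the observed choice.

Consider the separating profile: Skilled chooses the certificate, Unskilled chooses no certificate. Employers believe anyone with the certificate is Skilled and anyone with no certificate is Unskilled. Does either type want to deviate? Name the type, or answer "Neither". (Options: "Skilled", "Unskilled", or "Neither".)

The certificate pays 33; no certificate pays 26.
Skilled: assigned the certificate, nets 33 − 12 = 21; deviating to no certificate nets 26.
Unskilled: assigned no certificate, nets 26; deviating to the certificate nets 33 − 22 = 11.
The Skilled type gains 5 by deviating.

Skilled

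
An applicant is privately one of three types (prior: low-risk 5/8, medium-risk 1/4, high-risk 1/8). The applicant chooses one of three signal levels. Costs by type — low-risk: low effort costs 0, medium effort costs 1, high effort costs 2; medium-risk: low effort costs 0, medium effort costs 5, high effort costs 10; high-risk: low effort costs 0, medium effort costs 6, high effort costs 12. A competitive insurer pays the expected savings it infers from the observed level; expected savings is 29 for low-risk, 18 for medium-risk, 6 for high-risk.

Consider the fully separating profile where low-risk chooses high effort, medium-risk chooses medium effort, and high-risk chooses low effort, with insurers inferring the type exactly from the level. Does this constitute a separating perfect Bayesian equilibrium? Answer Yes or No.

Separating rebates: high effort → 29, medium effort → 18, low effort → 6.
low-risk (assigned high effort): low effort: 6 − 0 = 6; medium effort: 18 − 1 = 17; high effort: 29 − 2 = 27. low-risk stays.
medium-risk (assigned medium effort): low effort: 6 − 0 = 6; medium effort: 18 − 5 = 13; high effort: 29 − 10 = 19. medium-risk prefers high effort.
high-risk (assigned low effort): low effort: 6 − 0 = 6; medium effort: 18 − 6 = 12; high effort: 29 − 12 = 17. high-risk prefers high effort.
At least one type deviates; the separating profile fails.

No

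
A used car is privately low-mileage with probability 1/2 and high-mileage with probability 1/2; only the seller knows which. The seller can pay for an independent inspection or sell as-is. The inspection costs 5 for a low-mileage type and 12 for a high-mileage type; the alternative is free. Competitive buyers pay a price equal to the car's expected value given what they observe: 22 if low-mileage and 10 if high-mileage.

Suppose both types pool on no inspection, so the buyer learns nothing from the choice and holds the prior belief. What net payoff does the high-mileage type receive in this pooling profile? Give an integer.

16

Pooled price = 1/2·22 + 1/2·10 = 16.
high-mileage pays no cost for no inspection, so net payoff = 16.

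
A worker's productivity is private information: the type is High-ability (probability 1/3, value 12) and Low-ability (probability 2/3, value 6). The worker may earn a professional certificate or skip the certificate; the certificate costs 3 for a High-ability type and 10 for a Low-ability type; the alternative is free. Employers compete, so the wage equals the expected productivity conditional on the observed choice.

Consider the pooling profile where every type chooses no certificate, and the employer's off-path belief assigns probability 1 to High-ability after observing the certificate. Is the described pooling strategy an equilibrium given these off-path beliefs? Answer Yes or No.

On path, the employer holds the prior and pays 1/3·12 + 2/3·6 = 8. Off path (the certificate), believing High-ability, it pays 12.
High-ability: no certificate nets 8; the certificate nets 12 − 3 = 9. High-ability would deviate.
Low-ability: no certificate nets 8; the certificate nets 12 − 10 = 2. Low-ability stays.
A type deviates, so pooling fails.

No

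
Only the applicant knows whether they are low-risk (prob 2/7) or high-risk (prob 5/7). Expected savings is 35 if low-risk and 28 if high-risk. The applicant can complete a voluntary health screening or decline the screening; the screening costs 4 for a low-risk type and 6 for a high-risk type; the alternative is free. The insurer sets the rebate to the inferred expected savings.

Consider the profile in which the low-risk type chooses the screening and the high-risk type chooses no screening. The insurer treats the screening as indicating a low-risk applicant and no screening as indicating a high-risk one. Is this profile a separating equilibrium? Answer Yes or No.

No

Under these beliefs, the screening earns rebate 35 and no screening earns rebate 28.
low-risk: the screening nets 35 − 4 = 31; no screening nets 28. low-risk prefers the screening.
high-risk: the screening nets 35 − 6 = 29; no screening nets 28. high-risk would deviate to the screening.
high-risk has a profitable deviation, so the profile is not an equilibrium.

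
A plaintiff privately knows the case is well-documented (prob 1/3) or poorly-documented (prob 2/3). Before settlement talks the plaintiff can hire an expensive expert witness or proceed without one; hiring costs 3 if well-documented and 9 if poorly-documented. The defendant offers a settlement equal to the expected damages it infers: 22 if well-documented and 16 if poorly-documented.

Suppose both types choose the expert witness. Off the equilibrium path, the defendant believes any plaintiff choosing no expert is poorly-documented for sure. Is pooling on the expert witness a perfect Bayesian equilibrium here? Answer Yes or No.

On path, the defendant holds the prior and pays 1/3·22 + 2/3·16 = 18. Off path (no expert), believing poorly-documented, it pays 16.
well-documented: the expert witness nets 18 − 3 = 15; no expert nets 16. well-documented would deviate.
poorly-documented: the expert witness nets 18 − 9 = 9; no expert nets 16. poorly-documented would deviate.
A type deviates, so pooling fails.

No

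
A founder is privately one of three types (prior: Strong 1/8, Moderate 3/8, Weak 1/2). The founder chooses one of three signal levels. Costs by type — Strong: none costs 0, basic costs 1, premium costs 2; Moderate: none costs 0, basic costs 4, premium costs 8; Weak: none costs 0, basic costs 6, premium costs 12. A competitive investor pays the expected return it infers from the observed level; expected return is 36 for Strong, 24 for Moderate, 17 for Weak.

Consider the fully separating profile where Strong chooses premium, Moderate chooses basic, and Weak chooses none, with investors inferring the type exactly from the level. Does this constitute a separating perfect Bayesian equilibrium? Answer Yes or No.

No

Separating valuations: premium → 36, basic → 24, none → 17.
Strong (assigned premium): none: 17 − 0 = 17; basic: 24 − 1 = 23; premium: 36 − 2 = 34. Strong stays.
Moderate (assigned basic): none: 17 − 0 = 17; basic: 24 − 4 = 20; premium: 36 − 8 = 28. Moderate prefers premium.
Weak (assigned none): none: 17 − 0 = 17; basic: 24 − 6 = 18; premium: 36 − 12 = 24. Weak prefers premium.
At least one type deviates; the separating profile fails.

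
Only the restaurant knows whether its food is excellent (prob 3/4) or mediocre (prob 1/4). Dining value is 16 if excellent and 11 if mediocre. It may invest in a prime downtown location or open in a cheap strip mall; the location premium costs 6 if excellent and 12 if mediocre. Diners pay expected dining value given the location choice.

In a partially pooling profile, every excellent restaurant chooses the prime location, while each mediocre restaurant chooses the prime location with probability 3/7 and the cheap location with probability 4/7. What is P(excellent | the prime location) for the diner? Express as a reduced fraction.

P(the prime location) = (3/4)·1 + (1/4)·(3/7) = 6/7.
By Bayes' rule, P(excellent | the prime location) = (3/4) / (6/7) = 7/8.

7/8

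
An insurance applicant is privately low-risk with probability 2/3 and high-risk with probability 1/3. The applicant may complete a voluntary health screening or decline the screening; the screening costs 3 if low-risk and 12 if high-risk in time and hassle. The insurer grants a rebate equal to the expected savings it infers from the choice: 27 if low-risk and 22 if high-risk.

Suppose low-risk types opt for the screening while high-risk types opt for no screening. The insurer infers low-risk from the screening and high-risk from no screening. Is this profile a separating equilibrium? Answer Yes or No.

Under these beliefs, the screening earns rebate 27 and no screening earns rebate 22.
low-risk: the screening nets 27 − 3 = 24; no screening nets 22. low-risk prefers the screening.
high-risk: the screening nets 27 − 12 = 15; no screening nets 22. high-risk prefers no screening.
Neither type deviates, so the separating profile is an equilibrium.

Yes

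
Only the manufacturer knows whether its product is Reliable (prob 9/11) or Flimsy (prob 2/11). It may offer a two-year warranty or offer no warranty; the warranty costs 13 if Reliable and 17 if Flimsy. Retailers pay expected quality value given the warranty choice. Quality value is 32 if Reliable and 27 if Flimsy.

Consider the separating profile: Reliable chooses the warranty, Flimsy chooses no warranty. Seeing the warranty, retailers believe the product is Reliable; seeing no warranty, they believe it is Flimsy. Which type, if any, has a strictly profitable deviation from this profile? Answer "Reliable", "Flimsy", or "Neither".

The warranty pays 32; no warranty pays 27.
Reliable: assigned the warranty, nets 32 − 13 = 19; deviating to no warranty nets 27.
Flimsy: assigned no warranty, nets 27; deviating to the warranty nets 32 − 17 = 15.
The Reliable type gains 8 by deviating.

Reliable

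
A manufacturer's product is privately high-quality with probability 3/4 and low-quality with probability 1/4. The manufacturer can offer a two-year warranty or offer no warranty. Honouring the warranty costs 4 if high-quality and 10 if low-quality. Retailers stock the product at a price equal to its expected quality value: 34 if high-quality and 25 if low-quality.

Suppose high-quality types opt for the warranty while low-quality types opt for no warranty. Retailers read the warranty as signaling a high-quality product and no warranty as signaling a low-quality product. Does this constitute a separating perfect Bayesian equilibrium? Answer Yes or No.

Yes

Under these beliefs, the warranty earns price 34 and no warranty earns price 25.
high-quality: the warranty nets 34 − 4 = 30; no warranty nets 25. high-quality prefers the warranty.
low-quality: the warranty nets 34 − 10 = 24; no warranty nets 25. low-quality prefers no warranty.
Neither type deviates, so the separating profile is an equilibrium.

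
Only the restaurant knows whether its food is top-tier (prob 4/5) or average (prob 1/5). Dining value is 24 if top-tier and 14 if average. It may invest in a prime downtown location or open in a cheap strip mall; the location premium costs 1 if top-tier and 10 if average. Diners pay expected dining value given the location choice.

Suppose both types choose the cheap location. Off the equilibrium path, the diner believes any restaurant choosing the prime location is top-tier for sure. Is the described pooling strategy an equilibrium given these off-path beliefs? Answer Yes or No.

No

On path, the diner holds the prior and pays 4/5·24 + 1/5·14 = 22. Off path (the prime location), believing top-tier, it pays 24.
top-tier: the cheap location nets 22; the prime location nets 24 − 1 = 23. top-tier would deviate.
average: the cheap location nets 22; the prime location nets 24 − 10 = 14. average stays.
A type deviates, so pooling fails.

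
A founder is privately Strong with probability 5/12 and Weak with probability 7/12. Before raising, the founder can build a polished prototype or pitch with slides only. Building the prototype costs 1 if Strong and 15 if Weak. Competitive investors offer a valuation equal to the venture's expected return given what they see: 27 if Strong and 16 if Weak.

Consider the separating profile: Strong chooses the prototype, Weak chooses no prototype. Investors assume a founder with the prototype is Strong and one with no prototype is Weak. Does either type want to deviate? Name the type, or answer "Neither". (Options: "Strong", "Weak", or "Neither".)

The prototype pays 27; no prototype pays 16.
Strong: assigned the prototype, nets 27 − 1 = 26; deviating to no prototype nets 16.
Weak: assigned no prototype, nets 16; deviating to the prototype nets 27 − 15 = 12.
Both types strictly prefer their assigned action; no profitable deviation.

Neither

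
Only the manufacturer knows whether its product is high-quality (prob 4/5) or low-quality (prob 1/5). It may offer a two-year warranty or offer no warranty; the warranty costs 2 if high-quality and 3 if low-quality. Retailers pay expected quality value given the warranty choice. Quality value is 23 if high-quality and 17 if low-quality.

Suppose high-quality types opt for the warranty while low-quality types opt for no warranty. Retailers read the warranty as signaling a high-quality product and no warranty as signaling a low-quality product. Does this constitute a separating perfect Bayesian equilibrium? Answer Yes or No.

Under these beliefs, the warranty earns price 23 and no warranty earns price 17.
high-quality: the warranty nets 23 − 2 = 21; no warranty nets 17. high-quality prefers the warranty.
low-quality: the warranty nets 23 − 3 = 20; no warranty nets 17. low-quality would deviate to the warranty.
low-quality has a profitable deviation, so the profile is not an equilibrium.

No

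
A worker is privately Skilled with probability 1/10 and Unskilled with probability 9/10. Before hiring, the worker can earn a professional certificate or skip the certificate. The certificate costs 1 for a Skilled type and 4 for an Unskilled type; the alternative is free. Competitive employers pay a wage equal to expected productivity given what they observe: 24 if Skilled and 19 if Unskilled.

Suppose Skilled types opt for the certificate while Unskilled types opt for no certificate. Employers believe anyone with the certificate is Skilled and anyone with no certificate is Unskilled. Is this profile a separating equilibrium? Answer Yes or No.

Under these beliefs, the certificate earns wage 24 and no certificate earns wage 19.
Skilled: the certificate nets 24 − 1 = 23; no certificate nets 19. Skilled prefers the certificate.
Unskilled: the certificate nets 24 − 4 = 20; no certificate nets 19. Unskilled would deviate to the certificate.
Unskilled has a profitable deviation, so the profile is not an equilibrium.

No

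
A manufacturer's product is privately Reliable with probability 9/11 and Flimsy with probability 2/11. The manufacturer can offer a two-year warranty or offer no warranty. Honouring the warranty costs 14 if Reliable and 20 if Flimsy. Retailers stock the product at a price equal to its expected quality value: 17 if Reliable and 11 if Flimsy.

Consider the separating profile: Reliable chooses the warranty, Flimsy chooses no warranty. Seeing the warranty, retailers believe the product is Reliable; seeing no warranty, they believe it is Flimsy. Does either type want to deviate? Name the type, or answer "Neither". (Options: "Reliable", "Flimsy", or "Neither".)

Reliable

The warranty pays 17; no warranty pays 11.
Reliable: assigned the warranty, nets 17 − 14 = 3; deviating to no warranty nets 11.
Flimsy: assigned no warranty, nets 11; deviating to the warranty nets 17 − 20 = -3.
The Reliable type gains 8 by deviating.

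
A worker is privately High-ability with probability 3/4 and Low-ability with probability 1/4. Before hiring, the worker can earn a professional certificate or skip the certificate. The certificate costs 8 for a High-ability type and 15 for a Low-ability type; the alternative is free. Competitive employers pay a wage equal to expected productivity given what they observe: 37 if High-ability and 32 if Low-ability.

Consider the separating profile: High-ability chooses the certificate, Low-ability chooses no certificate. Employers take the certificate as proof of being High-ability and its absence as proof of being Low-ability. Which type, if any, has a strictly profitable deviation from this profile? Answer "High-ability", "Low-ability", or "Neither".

High-ability

The certificate pays 37; no certificate pays 32.
High-ability: assigned the certificate, nets 37 − 8 = 29; deviating to no certificate nets 32.
Low-ability: assigned no certificate, nets 32; deviating to the certificate nets 37 − 15 = 22.
The High-ability type gains 3 by deviating.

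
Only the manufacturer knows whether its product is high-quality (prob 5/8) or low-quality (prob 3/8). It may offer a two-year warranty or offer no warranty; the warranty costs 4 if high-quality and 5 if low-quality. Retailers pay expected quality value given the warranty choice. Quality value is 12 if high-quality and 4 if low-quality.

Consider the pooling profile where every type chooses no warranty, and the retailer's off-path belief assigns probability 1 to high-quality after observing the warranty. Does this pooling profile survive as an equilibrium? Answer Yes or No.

On path, the retailer holds the prior and pays 5/8·12 + 3/8·4 = 9. Off path (the warranty), believing high-quality, it pays 12.
high-quality: no warranty nets 9; the warranty nets 12 − 4 = 8. high-quality stays.
low-quality: no warranty nets 9; the warranty nets 12 − 5 = 7. low-quality stays.
No type deviates, so pooling is sustained.

Yes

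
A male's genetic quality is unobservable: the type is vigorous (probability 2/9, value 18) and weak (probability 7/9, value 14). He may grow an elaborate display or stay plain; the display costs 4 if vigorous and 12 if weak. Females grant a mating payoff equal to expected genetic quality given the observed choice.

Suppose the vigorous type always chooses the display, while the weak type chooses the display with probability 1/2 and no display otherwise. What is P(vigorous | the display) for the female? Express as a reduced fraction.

4/11

P(the display) = (2/9)·1 + (7/9)·(1/2) = 11/18.
By Bayes' rule, P(vigorous | the display) = (2/9) / (11/18) = 4/11.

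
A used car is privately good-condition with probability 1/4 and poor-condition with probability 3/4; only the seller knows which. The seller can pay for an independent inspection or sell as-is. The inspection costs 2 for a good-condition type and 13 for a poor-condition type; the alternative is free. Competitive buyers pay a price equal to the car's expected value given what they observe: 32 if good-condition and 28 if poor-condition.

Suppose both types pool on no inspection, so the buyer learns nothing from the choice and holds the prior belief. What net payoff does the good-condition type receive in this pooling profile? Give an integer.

29

Pooled price = 1/4·32 + 3/4·28 = 29.
good-condition pays no cost for no inspection, so net payoff = 29.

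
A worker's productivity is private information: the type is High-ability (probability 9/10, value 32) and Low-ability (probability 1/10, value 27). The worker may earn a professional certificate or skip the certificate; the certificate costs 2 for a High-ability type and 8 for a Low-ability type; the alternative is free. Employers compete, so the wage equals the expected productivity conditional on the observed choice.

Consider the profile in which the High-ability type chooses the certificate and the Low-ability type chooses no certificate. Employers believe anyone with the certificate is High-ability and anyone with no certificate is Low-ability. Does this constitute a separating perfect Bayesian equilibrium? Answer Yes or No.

Yes

Under these beliefs, the certificate earns wage 32 and no certificate earns wage 27.
High-ability: the certificate nets 32 − 2 = 30; no certificate nets 27. High-ability prefers the certificate.
Low-ability: the certificate nets 32 − 8 = 24; no certificate nets 27. Low-ability prefers no certificate.
Neither type deviates, so the separating profile is an equilibrium.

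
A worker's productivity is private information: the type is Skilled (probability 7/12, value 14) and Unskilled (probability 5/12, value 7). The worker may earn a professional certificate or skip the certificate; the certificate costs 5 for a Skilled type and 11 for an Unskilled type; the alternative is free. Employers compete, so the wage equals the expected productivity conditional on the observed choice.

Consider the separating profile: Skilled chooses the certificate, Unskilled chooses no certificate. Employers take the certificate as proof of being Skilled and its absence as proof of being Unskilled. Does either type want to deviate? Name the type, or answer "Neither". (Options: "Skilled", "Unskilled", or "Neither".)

Neither

The certificate pays 14; no certificate pays 7.
Skilled: assigned the certificate, nets 14 − 5 = 9; deviating to no certificate nets 7.
Unskilled: assigned no certificate, nets 7; deviating to the certificate nets 14 − 11 = 3.
Both types strictly prefer their assigned action; no profitable deviation.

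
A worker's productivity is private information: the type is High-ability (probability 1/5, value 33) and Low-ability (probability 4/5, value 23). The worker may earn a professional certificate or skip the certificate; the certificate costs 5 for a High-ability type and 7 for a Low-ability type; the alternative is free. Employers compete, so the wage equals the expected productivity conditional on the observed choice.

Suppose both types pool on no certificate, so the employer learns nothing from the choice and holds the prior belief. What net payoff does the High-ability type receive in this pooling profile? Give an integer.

Pooled wage = 1/5·33 + 4/5·23 = 25.
High-ability pays no cost for no certificate, so net payoff = 25.

25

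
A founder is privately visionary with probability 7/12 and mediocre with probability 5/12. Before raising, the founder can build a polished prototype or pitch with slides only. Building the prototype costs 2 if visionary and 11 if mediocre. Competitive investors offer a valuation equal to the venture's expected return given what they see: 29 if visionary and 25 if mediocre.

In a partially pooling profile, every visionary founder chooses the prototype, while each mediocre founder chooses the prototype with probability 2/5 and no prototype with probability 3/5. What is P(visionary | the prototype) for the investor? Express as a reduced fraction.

7/9

P(the prototype) = (7/12)·1 + (5/12)·(2/5) = 3/4.
By Bayes' rule, P(visionary | the prototype) = (7/12) / (3/4) = 7/9.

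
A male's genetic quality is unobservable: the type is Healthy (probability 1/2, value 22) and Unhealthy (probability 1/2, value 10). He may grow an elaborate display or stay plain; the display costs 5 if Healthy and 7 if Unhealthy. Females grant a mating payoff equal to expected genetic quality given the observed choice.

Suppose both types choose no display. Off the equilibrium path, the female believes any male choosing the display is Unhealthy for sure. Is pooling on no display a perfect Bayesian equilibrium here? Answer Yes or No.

Yes

On path, the female holds the prior and pays 1/2·22 + 1/2·10 = 16. Off path (the display), believing Unhealthy, it pays 10.
Healthy: no display nets 16; the display nets 10 − 5 = 5. Healthy stays.
Unhealthy: no display nets 16; the display nets 10 − 7 = 3. Unhealthy stays.
No type deviates, so pooling is sustained.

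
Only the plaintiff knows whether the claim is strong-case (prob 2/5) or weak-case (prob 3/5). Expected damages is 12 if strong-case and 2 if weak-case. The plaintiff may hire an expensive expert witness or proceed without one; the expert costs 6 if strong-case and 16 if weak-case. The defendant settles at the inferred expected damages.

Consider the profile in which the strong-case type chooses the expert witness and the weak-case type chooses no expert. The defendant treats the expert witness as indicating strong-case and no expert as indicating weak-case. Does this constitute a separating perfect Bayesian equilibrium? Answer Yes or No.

Yes

Under these beliefs, the expert witness earns settlement 12 and no expert earns settlement 2.
strong-case: the expert witness nets 12 − 6 = 6; no expert nets 2. strong-case prefers the expert witness.
weak-case: the expert witness nets 12 − 16 = -4; no expert nets 2. weak-case prefers no expert.
Neither type deviates, so the separating profile is an equilibrium.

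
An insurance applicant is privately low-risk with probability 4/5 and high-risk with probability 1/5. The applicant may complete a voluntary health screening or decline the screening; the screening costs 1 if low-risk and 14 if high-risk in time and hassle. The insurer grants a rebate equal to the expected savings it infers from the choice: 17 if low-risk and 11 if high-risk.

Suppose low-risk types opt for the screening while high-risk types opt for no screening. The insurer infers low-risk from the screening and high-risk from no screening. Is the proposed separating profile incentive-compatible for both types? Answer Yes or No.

Under these beliefs, the screening earns rebate 17 and no screening earns rebate 11.
low-risk: the screening nets 17 − 1 = 16; no screening nets 11. low-risk prefers the screening.
high-risk: the screening nets 17 − 14 = 3; no screening nets 11. high-risk prefers no screening.
Neither type deviates, so the separating profile is an equilibrium.

Yes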